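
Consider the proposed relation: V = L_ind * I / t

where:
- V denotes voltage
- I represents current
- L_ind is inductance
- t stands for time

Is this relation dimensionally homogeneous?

Yes

V (voltage) has dimensions [I^-1 L^2 M T^-3].
I (current) has dimensions [I].
L_ind (inductance) has dimensions [I^-2 L^2 M T^-2].
t (time) has dimensions [T].

Left side: [I^-1 L^2 M T^-3]
Right side: [I^-1 L^2 M T^-3]

Both sides have the same dimensions, so the equation is dimensionally consistent.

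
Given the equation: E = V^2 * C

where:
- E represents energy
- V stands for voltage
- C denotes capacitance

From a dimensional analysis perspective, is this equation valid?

Yes

E (energy) has dimensions [L^2 M T^-2].
V (voltage) has dimensions [I^-1 L^2 M T^-3].
C (capacitance) has dimensions [I^2 L^-2 M^-1 T^4].

Left side: [L^2 M T^-2]
Right side: [L^2 M T^-2]

Both sides have the same dimensions, so the equation is dimensionally consistent.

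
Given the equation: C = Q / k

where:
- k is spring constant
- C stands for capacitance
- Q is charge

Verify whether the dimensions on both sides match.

No

k (spring constant) has dimensions [M T^-2].
C (capacitance) has dimensions [I^2 L^-2 M^-1 T^4].
Q (charge) has dimensions [I T].

Left side: [I^2 L^-2 M^-1 T^4]
Right side: [I M^-1 T^3]

The two sides have different dimensions, so the equation is NOT dimensionally consistent.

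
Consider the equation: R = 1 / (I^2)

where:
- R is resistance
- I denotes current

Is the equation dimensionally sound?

No

R (resistance) has dimensions [I^-2 L^2 M T^-3].
I (current) has dimensions [I].

Left side: [I^-2 L^2 M T^-3]
Right side: [I^-2]

The two sides have different dimensions, so the equation is NOT dimensionally consistent.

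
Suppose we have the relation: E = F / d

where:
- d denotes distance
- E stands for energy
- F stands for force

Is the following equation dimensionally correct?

No

d (distance) has dimensions [L].
E (energy) has dimensions [L^2 M T^-2].
F (force) has dimensions [L M T^-2].

Left side: [L^2 M T^-2]
Right side: [M T^-2]

The two sides have different dimensions, so the equation is NOT dimensionally consistent.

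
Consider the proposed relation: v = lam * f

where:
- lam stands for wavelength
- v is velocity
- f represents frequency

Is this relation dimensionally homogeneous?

Yes

lam (wavelength) has dimensions [L].
v (velocity) has dimensions [L T^-1].
f (frequency) has dimensions [T^-1].

Left side: [L T^-1]
Right side: [L T^-1]

Both sides have the same dimensions, so the equation is dimensionally consistent.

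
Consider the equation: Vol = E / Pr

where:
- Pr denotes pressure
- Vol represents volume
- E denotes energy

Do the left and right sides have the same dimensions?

Yes

Pr (pressure) has dimensions [L^-1 M T^-2].
Vol (volume) has dimensions [L^3].
E (energy) has dimensions [L^2 M T^-2].

Left side: [L^3]
Right side: [L^3]

Both sides have the same dimensions, so the equation is dimensionally consistent.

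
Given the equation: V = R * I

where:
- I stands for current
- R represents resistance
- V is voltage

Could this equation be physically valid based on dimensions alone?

Yes

I (current) has dimensions [I].
R (resistance) has dimensions [I^-2 L^2 M T^-3].
V (voltage) has dimensions [I^-1 L^2 M T^-3].

Left side: [I^-1 L^2 M T^-3]
Right side: [I^-1 L^2 M T^-3]

Both sides have the same dimensions, so the equation is dimensionally consistent.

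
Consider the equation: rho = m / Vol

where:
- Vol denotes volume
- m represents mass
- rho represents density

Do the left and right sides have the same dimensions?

Yes

Vol (volume) has dimensions [L^3].
m (mass) has dimensions [M].
rho (density) has dimensions [L^-3 M].

Left side: [L^-3 M]
Right side: [L^-3 M]

Both sides have the same dimensions, so the equation is dimensionally consistent.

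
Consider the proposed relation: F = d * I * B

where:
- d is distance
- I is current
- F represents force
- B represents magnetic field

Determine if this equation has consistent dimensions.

Yes

d (distance) has dimensions [L].
I (current) has dimensions [I].
F (force) has dimensions [L M T^-2].
B (magnetic field) has dimensions [I^-1 M T^-2].

Left side: [L M T^-2]
Right side: [L M T^-2]

Both sides have the same dimensions, so the equation is dimensionally consistent.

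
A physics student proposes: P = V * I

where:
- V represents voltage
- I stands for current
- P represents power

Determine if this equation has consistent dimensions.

Yes

V (voltage) has dimensions [I^-1 L^2 M T^-3].
I (current) has dimensions [I].
P (power) has dimensions [L^2 M T^-3].

Left side: [L^2 M T^-3]
Right side: [L^2 M T^-3]

Both sides have the same dimensions, so the equation is dimensionally consistent.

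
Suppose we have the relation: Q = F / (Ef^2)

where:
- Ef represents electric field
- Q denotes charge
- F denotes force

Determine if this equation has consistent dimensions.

No

Ef (electric field) has dimensions [I^-1 L M T^-3].
Q (charge) has dimensions [I T].
F (force) has dimensions [L M T^-2].

Left side: [I T]
Right side: [I^2 L^-1 M^-1 T^4]

The two sides have different dimensions, so the equation is NOT dimensionally consistent.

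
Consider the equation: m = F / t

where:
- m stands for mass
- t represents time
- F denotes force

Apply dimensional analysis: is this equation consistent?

No

m (mass) has dimensions [M].
t (time) has dimensions [T].
F (force) has dimensions [L M T^-2].

Left side: [M]
Right side: [L M T^-3]

The two sides have different dimensions, so the equation is NOT dimensionally consistent.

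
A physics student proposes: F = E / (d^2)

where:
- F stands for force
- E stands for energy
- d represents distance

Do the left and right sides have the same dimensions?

No

F (force) has dimensions [L M T^-2].
E (energy) has dimensions [L^2 M T^-2].
d (distance) has dimensions [L].

Left side: [L M T^-2]
Right side: [M T^-2]

The two sides have different dimensions, so the equation is NOT dimensionally consistent.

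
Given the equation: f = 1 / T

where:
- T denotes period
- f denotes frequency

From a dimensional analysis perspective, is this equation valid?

Yes

T (period) has dimensions [T].
f (frequency) has dimensions [T^-1].

Left side: [T^-1]
Right side: [T^-1]

Both sides have the same dimensions, so the equation is dimensionally consistent.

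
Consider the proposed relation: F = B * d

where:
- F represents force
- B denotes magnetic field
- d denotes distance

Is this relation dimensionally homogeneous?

No

F (force) has dimensions [L M T^-2].
B (magnetic field) has dimensions [I^-1 M T^-2].
d (distance) has dimensions [L].

Left side: [L M T^-2]
Right side: [I^-1 L M T^-2]

The two sides have different dimensions, so the equation is NOT dimensionally consistent.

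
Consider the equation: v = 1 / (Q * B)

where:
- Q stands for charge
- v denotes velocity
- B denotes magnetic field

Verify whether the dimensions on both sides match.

No

Q (charge) has dimensions [I T].
v (velocity) has dimensions [L T^-1].
B (magnetic field) has dimensions [I^-1 M T^-2].

Left side: [L T^-1]
Right side: [M^-1 T]

The two sides have different dimensions, so the equation is NOT dimensionally consistent.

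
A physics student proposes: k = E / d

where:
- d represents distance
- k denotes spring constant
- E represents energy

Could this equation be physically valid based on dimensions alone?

No

d (distance) has dimensions [L].
k (spring constant) has dimensions [M T^-2].
E (energy) has dimensions [L^2 M T^-2].

Left side: [M T^-2]
Right side: [L M T^-2]

The two sides have different dimensions, so the equation is NOT dimensionally consistent.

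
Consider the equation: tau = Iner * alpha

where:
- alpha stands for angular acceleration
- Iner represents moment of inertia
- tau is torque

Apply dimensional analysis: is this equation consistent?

Yes

alpha (angular acceleration) has dimensions [T^-2].
Iner (moment of inertia) has dimensions [L^2 M].
tau (torque) has dimensions [L^2 M T^-2].

Left side: [L^2 M T^-2]
Right side: [L^2 M T^-2]

Both sides have the same dimensions, so the equation is dimensionally consistent.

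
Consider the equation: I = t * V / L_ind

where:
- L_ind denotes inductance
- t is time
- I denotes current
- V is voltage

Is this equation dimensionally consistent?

Yes

L_ind (inductance) has dimensions [I^-2 L^2 M T^-2].
t (time) has dimensions [T].
I (current) has dimensions [I].
V (voltage) has dimensions [I^-1 L^2 M T^-3].

Left side: [I]
Right side: [I]

Both sides have the same dimensions, so the equation is dimensionally consistent.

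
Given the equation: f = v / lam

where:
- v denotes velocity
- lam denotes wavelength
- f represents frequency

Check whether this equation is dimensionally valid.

Yes

v (velocity) has dimensions [L T^-1].
lam (wavelength) has dimensions [L].
f (frequency) has dimensions [T^-1].

Left side: [T^-1]
Right side: [T^-1]

Both sides have the same dimensions, so the equation is dimensionally consistent.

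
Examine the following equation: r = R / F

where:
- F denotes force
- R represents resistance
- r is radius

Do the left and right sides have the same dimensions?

No

F (force) has dimensions [L M T^-2].
R (resistance) has dimensions [I^-2 L^2 M T^-3].
r (radius) has dimensions [L].

Left side: [L]
Right side: [I^-2 L T^-1]

The two sides have different dimensions, so the equation is NOT dimensionally consistent.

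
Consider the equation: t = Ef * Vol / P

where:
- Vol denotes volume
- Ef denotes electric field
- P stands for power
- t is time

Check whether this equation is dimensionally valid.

No

Vol (volume) has dimensions [L^3].
Ef (electric field) has dimensions [I^-1 L M T^-3].
P (power) has dimensions [L^2 M T^-3].
t (time) has dimensions [T].

Left side: [T]
Right side: [I^-1 L^2]

The two sides have different dimensions, so the equation is NOT dimensionally consistent.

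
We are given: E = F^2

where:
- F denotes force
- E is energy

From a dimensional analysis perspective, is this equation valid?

No

F (force) has dimensions [L M T^-2].
E (energy) has dimensions [L^2 M T^-2].

Left side: [L^2 M T^-2]
Right side: [L^2 M^2 T^-4]

The two sides have different dimensions, so the equation is NOT dimensionally consistent.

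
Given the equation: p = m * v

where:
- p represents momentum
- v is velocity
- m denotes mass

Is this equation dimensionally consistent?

Yes

p (momentum) has dimensions [L M T^-1].
v (velocity) has dimensions [L T^-1].
m (mass) has dimensions [M].

Left side: [L M T^-1]
Right side: [L M T^-1]

Both sides have the same dimensions, so the equation is dimensionally consistent.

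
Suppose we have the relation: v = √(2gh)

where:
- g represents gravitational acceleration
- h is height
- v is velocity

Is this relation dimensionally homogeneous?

Yes

g (gravitational acceleration) has dimensions [L T^-2].
h (height) has dimensions [L].
v (velocity) has dimensions [L T^-1].

Left side: [L T^-1]
Right side: [L T^-1]

Both sides have the same dimensions, so the equation is dimensionally consistent.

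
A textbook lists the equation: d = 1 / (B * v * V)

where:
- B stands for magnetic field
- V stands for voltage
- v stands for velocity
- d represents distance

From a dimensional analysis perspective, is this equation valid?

No

B (magnetic field) has dimensions [I^-1 M T^-2].
V (voltage) has dimensions [I^-1 L^2 M T^-3].
v (velocity) has dimensions [L T^-1].
d (distance) has dimensions [L].

Left side: [L]
Right side: [I^2 L^-3 M^-2 T^6]

The two sides have different dimensions, so the equation is NOT dimensionally consistent.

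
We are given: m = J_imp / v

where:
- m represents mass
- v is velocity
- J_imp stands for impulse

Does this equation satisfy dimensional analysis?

Yes

m (mass) has dimensions [M].
v (velocity) has dimensions [L T^-1].
J_imp (impulse) has dimensions [L M T^-1].

Left side: [M]
Right side: [M]

Both sides have the same dimensions, so the equation is dimensionally consistent.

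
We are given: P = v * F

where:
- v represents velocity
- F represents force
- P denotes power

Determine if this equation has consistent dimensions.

Yes

v (velocity) has dimensions [L T^-1].
F (force) has dimensions [L M T^-2].
P (power) has dimensions [L^2 M T^-3].

Left side: [L^2 M T^-3]
Right side: [L^2 M T^-3]

Both sides have the same dimensions, so the equation is dimensionally consistent.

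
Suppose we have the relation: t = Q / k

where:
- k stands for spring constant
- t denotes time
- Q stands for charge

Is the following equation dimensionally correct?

No

k (spring constant) has dimensions [M T^-2].
t (time) has dimensions [T].
Q (charge) has dimensions [I T].

Left side: [T]
Right side: [I M^-1 T^3]

The two sides have different dimensions, so the equation is NOT dimensionally consistent.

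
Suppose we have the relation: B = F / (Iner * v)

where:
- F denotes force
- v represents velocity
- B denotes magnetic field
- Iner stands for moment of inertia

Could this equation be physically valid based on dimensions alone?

No

F (force) has dimensions [L M T^-2].
v (velocity) has dimensions [L T^-1].
B (magnetic field) has dimensions [I^-1 M T^-2].
Iner (moment of inertia) has dimensions [L^2 M].

Left side: [I^-1 M T^-2]
Right side: [L^-2 T^-1]

The two sides have different dimensions, so the equation is NOT dimensionally consistent.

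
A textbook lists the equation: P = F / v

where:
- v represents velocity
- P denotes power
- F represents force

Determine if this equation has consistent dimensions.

No

v (velocity) has dimensions [L T^-1].
P (power) has dimensions [L^2 M T^-3].
F (force) has dimensions [L M T^-2].

Left side: [L^2 M T^-3]
Right side: [M T^-1]

The two sides have different dimensions, so the equation is NOT dimensionally consistent.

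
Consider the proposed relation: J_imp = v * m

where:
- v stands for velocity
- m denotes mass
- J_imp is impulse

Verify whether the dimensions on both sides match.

Yes

v (velocity) has dimensions [L T^-1].
m (mass) has dimensions [M].
J_imp (impulse) has dimensions [L M T^-1].

Left side: [L M T^-1]
Right side: [L M T^-1]

Both sides have the same dimensions, so the equation is dimensionally consistent.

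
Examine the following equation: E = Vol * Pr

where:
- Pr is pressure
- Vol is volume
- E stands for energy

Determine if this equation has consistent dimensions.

Yes

Pr (pressure) has dimensions [L^-1 M T^-2].
Vol (volume) has dimensions [L^3].
E (energy) has dimensions [L^2 M T^-2].

Left side: [L^2 M T^-2]
Right side: [L^2 M T^-2]

Both sides have the same dimensions, so the equation is dimensionally consistent.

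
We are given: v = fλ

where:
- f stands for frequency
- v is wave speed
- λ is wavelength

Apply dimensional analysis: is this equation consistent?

Yes

f (frequency) has dimensions [T^-1].
v (wave speed) has dimensions [L T^-1].
λ (wavelength) has dimensions [L].

Left side: [L T^-1]
Right side: [L T^-1]

Both sides have the same dimensions, so the equation is dimensionally consistent.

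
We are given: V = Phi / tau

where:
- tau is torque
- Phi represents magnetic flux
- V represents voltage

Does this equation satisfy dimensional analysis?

No

tau (torque) has dimensions [L^2 M T^-2].
Phi (magnetic flux) has dimensions [I^-1 L^2 M T^-2].
V (voltage) has dimensions [I^-1 L^2 M T^-3].

Left side: [I^-1 L^2 M T^-3]
Right side: [I^-1]

The two sides have different dimensions, so the equation is NOT dimensionally consistent.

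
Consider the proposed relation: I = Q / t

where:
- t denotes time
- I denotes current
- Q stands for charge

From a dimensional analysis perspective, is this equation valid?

Yes

t (time) has dimensions [T].
I (current) has dimensions [I].
Q (charge) has dimensions [I T].

Left side: [I]
Right side: [I]

Both sides have the same dimensions, so the equation is dimensionally consistent.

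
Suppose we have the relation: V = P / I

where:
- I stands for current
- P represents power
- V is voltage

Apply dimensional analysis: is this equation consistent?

Yes

I (current) has dimensions [I].
P (power) has dimensions [L^2 M T^-3].
V (voltage) has dimensions [I^-1 L^2 M T^-3].

Left side: [I^-1 L^2 M T^-3]
Right side: [I^-1 L^2 M T^-3]

Both sides have the same dimensions, so the equation is dimensionally consistent.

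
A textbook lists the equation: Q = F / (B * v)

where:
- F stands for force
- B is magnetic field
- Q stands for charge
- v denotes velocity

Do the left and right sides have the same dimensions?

Yes

F (force) has dimensions [L M T^-2].
B (magnetic field) has dimensions [I^-1 M T^-2].
Q (charge) has dimensions [I T].
v (velocity) has dimensions [L T^-1].

Left side: [I T]
Right side: [I T]

Both sides have the same dimensions, so the equation is dimensionally consistent.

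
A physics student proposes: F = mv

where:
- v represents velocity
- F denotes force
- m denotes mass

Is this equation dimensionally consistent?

No

v (velocity) has dimensions [L T^-1].
F (force) has dimensions [L M T^-2].
m (mass) has dimensions [M].

Left side: [L M T^-2]
Right side: [L M T^-1]

The two sides have different dimensions, so the equation is NOT dimensionally consistent.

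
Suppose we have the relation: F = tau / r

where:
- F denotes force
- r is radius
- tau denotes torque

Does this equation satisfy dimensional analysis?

Yes

F (force) has dimensions [L M T^-2].
r (radius) has dimensions [L].
tau (torque) has dimensions [L^2 M T^-2].

Left side: [L M T^-2]
Right side: [L M T^-2]

Both sides have the same dimensions, so the equation is dimensionally consistent.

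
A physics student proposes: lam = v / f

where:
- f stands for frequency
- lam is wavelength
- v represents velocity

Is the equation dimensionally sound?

Yes

f (frequency) has dimensions [T^-1].
lam (wavelength) has dimensions [L].
v (velocity) has dimensions [L T^-1].

Left side: [L]
Right side: [L]

Both sides have the same dimensions, so the equation is dimensionally consistent.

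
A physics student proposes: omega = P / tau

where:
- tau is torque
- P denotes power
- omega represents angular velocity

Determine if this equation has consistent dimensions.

Yes

tau (torque) has dimensions [L^2 M T^-2].
P (power) has dimensions [L^2 M T^-3].
omega (angular velocity) has dimensions [T^-1].

Left side: [T^-1]
Right side: [T^-1]

Both sides have the same dimensions, so the equation is dimensionally consistent.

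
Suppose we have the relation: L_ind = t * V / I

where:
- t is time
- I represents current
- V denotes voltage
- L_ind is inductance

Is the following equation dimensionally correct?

Yes

t (time) has dimensions [T].
I (current) has dimensions [I].
V (voltage) has dimensions [I^-1 L^2 M T^-3].
L_ind (inductance) has dimensions [I^-2 L^2 M T^-2].

Left side: [I^-2 L^2 M T^-2]
Right side: [I^-2 L^2 M T^-2]

Both sides have the same dimensions, so the equation is dimensionally consistent.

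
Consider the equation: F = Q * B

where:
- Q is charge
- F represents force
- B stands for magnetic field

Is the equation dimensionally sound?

No

Q (charge) has dimensions [I T].
F (force) has dimensions [L M T^-2].
B (magnetic field) has dimensions [I^-1 M T^-2].

Left side: [L M T^-2]
Right side: [M T^-1]

The two sides have different dimensions, so the equation is NOT dimensionally consistent.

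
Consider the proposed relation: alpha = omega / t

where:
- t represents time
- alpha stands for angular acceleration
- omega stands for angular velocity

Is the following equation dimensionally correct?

Yes

t (time) has dimensions [T].
alpha (angular acceleration) has dimensions [T^-2].
omega (angular velocity) has dimensions [T^-1].

Left side: [T^-2]
Right side: [T^-2]

Both sides have the same dimensions, so the equation is dimensionally consistent.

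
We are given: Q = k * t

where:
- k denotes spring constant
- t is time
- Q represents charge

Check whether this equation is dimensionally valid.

No

k (spring constant) has dimensions [M T^-2].
t (time) has dimensions [T].
Q (charge) has dimensions [I T].

Left side: [I T]
Right side: [M T^-1]

The two sides have different dimensions, so the equation is NOT dimensionally consistent.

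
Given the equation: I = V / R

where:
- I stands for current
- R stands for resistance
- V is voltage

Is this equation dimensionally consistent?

Yes

I (current) has dimensions [I].
R (resistance) has dimensions [I^-2 L^2 M T^-3].
V (voltage) has dimensions [I^-1 L^2 M T^-3].

Left side: [I]
Right side: [I]

Both sides have the same dimensions, so the equation is dimensionally consistent.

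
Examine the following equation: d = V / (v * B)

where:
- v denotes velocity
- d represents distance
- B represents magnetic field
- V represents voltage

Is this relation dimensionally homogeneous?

Yes

v (velocity) has dimensions [L T^-1].
d (distance) has dimensions [L].
B (magnetic field) has dimensions [I^-1 M T^-2].
V (voltage) has dimensions [I^-1 L^2 M T^-3].

Left side: [L]
Right side: [L]

Both sides have the same dimensions, so the equation is dimensionally consistent.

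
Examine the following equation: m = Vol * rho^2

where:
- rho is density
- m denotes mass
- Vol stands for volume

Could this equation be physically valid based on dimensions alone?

No

rho (density) has dimensions [L^-3 M].
m (mass) has dimensions [M].
Vol (volume) has dimensions [L^3].

Left side: [M]
Right side: [L^-3 M^2]

The two sides have different dimensions, so the equation is NOT dimensionally consistent.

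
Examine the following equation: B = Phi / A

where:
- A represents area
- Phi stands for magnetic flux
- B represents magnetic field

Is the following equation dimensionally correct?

Yes

A (area) has dimensions [L^2].
Phi (magnetic flux) has dimensions [I^-1 L^2 M T^-2].
B (magnetic field) has dimensions [I^-1 M T^-2].

Left side: [I^-1 M T^-2]
Right side: [I^-1 M T^-2]

Both sides have the same dimensions, so the equation is dimensionally consistent.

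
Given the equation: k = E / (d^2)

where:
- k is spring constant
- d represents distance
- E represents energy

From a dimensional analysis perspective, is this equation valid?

Yes

k (spring constant) has dimensions [M T^-2].
d (distance) has dimensions [L].
E (energy) has dimensions [L^2 M T^-2].

Left side: [M T^-2]
Right side: [M T^-2]

Both sides have the same dimensions, so the equation is dimensionally consistent.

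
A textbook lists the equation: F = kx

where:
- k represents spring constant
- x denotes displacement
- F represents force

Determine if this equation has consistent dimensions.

Yes

k (spring constant) has dimensions [M T^-2].
x (displacement) has dimensions [L].
F (force) has dimensions [L M T^-2].

Left side: [L M T^-2]
Right side: [L M T^-2]

Both sides have the same dimensions, so the equation is dimensionally consistent.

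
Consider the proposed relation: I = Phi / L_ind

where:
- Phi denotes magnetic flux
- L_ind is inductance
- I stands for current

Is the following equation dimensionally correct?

Yes

Phi (magnetic flux) has dimensions [I^-1 L^2 M T^-2].
L_ind (inductance) has dimensions [I^-2 L^2 M T^-2].
I (current) has dimensions [I].

Left side: [I]
Right side: [I]

Both sides have the same dimensions, so the equation is dimensionally consistent.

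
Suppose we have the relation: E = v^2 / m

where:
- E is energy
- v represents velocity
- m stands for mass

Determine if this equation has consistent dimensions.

No

E (energy) has dimensions [L^2 M T^-2].
v (velocity) has dimensions [L T^-1].
m (mass) has dimensions [M].

Left side: [L^2 M T^-2]
Right side: [L^2 M^-1 T^-2]

The two sides have different dimensions, so the equation is NOT dimensionally consistent.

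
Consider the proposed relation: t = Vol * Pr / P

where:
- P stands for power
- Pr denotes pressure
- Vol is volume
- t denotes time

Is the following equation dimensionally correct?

Yes

P (power) has dimensions [L^2 M T^-3].
Pr (pressure) has dimensions [L^-1 M T^-2].
Vol (volume) has dimensions [L^3].
t (time) has dimensions [T].

Left side: [T]
Right side: [T]

Both sides have the same dimensions, so the equation is dimensionally consistent.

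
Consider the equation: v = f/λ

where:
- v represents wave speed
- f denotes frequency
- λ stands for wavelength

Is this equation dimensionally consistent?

No

v (wave speed) has dimensions [L T^-1].
f (frequency) has dimensions [T^-1].
λ (wavelength) has dimensions [L].

Left side: [L T^-1]
Right side: [L^-1 T^-1]

The two sides have different dimensions, so the equation is NOT dimensionally consistent.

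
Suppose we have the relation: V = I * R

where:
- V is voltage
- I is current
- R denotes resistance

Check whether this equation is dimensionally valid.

Yes

V (voltage) has dimensions [I^-1 L^2 M T^-3].
I (current) has dimensions [I].
R (resistance) has dimensions [I^-2 L^2 M T^-3].

Left side: [I^-1 L^2 M T^-3]
Right side: [I^-1 L^2 M T^-3]

Both sides have the same dimensions, so the equation is dimensionally consistent.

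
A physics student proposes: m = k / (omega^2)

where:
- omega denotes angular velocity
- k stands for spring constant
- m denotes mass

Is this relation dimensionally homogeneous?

Yes

omega (angular velocity) has dimensions [T^-1].
k (spring constant) has dimensions [M T^-2].
m (mass) has dimensions [M].

Left side: [M]
Right side: [M]

Both sides have the same dimensions, so the equation is dimensionally consistent.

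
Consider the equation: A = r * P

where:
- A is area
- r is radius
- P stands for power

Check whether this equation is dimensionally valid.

No

A (area) has dimensions [L^2].
r (radius) has dimensions [L].
P (power) has dimensions [L^2 M T^-3].

Left side: [L^2]
Right side: [L^3 M T^-3]

The two sides have different dimensions, so the equation is NOT dimensionally consistent.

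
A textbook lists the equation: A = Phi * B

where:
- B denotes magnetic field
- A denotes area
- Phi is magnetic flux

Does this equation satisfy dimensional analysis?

No

B (magnetic field) has dimensions [I^-1 M T^-2].
A (area) has dimensions [L^2].
Phi (magnetic flux) has dimensions [I^-1 L^2 M T^-2].

Left side: [L^2]
Right side: [I^-2 L^2 M^2 T^-4]

The two sides have different dimensions, so the equation is NOT dimensionally consistent.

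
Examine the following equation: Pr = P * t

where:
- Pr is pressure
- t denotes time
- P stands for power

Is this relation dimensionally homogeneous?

No

Pr (pressure) has dimensions [L^-1 M T^-2].
t (time) has dimensions [T].
P (power) has dimensions [L^2 M T^-3].

Left side: [L^-1 M T^-2]
Right side: [L^2 M T^-2]

The two sides have different dimensions, so the equation is NOT dimensionally consistent.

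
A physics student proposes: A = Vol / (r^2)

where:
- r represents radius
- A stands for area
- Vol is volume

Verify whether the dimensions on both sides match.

No

r (radius) has dimensions [L].
A (area) has dimensions [L^2].
Vol (volume) has dimensions [L^3].

Left side: [L^2]
Right side: [L]

The two sides have different dimensions, so the equation is NOT dimensionally consistent.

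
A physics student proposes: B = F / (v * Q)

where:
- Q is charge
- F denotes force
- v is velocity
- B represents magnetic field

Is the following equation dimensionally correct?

Yes

Q (charge) has dimensions [I T].
F (force) has dimensions [L M T^-2].
v (velocity) has dimensions [L T^-1].
B (magnetic field) has dimensions [I^-1 M T^-2].

Left side: [I^-1 M T^-2]
Right side: [I^-1 M T^-2]

Both sides have the same dimensions, so the equation is dimensionally consistent.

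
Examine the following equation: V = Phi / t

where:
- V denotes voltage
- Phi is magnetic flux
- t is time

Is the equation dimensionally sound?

Yes

V (voltage) has dimensions [I^-1 L^2 M T^-3].
Phi (magnetic flux) has dimensions [I^-1 L^2 M T^-2].
t (time) has dimensions [T].

Left side: [I^-1 L^2 M T^-3]
Right side: [I^-1 L^2 M T^-3]

Both sides have the same dimensions, so the equation is dimensionally consistent.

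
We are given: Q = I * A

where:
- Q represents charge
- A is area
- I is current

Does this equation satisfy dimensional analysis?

No

Q (charge) has dimensions [I T].
A (area) has dimensions [L^2].
I (current) has dimensions [I].

Left side: [I T]
Right side: [I L^2]

The two sides have different dimensions, so the equation is NOT dimensionally consistent.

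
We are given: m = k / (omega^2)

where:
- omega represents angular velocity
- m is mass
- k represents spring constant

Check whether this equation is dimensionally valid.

Yes

omega (angular velocity) has dimensions [T^-1].
m (mass) has dimensions [M].
k (spring constant) has dimensions [M T^-2].

Left side: [M]
Right side: [M]

Both sides have the same dimensions, so the equation is dimensionally consistent.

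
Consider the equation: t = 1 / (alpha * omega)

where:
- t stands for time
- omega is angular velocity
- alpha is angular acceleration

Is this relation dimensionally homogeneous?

No

t (time) has dimensions [T].
omega (angular velocity) has dimensions [T^-1].
alpha (angular acceleration) has dimensions [T^-2].

Left side: [T]
Right side: [T^3]

The two sides have different dimensions, so the equation is NOT dimensionally consistent.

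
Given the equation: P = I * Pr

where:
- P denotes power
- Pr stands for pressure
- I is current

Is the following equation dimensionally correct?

No

P (power) has dimensions [L^2 M T^-3].
Pr (pressure) has dimensions [L^-1 M T^-2].
I (current) has dimensions [I].

Left side: [L^2 M T^-3]
Right side: [I L^-1 M T^-2]

The two sides have different dimensions, so the equation is NOT dimensionally consistent.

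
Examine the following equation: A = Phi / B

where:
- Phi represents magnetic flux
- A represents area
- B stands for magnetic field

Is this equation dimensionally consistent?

Yes

Phi (magnetic flux) has dimensions [I^-1 L^2 M T^-2].
A (area) has dimensions [L^2].
B (magnetic field) has dimensions [I^-1 M T^-2].

Left side: [L^2]
Right side: [L^2]

Both sides have the same dimensions, so the equation is dimensionally consistent.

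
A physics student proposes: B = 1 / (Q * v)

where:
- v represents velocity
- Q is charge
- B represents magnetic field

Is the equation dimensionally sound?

No

v (velocity) has dimensions [L T^-1].
Q (charge) has dimensions [I T].
B (magnetic field) has dimensions [I^-1 M T^-2].

Left side: [I^-1 M T^-2]
Right side: [I^-1 L^-1]

The two sides have different dimensions, so the equation is NOT dimensionally consistent.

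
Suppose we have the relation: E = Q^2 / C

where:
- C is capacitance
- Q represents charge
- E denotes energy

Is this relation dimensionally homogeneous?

Yes

C (capacitance) has dimensions [I^2 L^-2 M^-1 T^4].
Q (charge) has dimensions [I T].
E (energy) has dimensions [L^2 M T^-2].

Left side: [L^2 M T^-2]
Right side: [L^2 M T^-2]

Both sides have the same dimensions, so the equation is dimensionally consistent.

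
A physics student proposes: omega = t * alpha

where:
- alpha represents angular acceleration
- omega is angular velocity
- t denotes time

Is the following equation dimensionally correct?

Yes

alpha (angular acceleration) has dimensions [T^-2].
omega (angular velocity) has dimensions [T^-1].
t (time) has dimensions [T].

Left side: [T^-1]
Right side: [T^-1]

Both sides have the same dimensions, so the equation is dimensionally consistent.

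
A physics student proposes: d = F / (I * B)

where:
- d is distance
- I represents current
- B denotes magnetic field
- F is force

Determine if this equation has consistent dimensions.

Yes

d (distance) has dimensions [L].
I (current) has dimensions [I].
B (magnetic field) has dimensions [I^-1 M T^-2].
F (force) has dimensions [L M T^-2].

Left side: [L]
Right side: [L]

Both sides have the same dimensions, so the equation is dimensionally consistent.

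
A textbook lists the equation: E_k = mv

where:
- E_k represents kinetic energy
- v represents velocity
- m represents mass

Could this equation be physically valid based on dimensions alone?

No

E_k (kinetic energy) has dimensions [L^2 M T^-2].
v (velocity) has dimensions [L T^-1].
m (mass) has dimensions [M].

Left side: [L^2 M T^-2]
Right side: [L M T^-1]

The two sides have different dimensions, so the equation is NOT dimensionally consistent.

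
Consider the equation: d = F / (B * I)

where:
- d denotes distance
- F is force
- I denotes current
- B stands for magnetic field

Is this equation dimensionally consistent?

Yes

d (distance) has dimensions [L].
F (force) has dimensions [L M T^-2].
I (current) has dimensions [I].
B (magnetic field) has dimensions [I^-1 M T^-2].

Left side: [L]
Right side: [L]

Both sides have the same dimensions, so the equation is dimensionally consistent.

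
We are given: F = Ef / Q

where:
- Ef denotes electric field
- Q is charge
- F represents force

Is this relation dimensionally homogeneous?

No

Ef (electric field) has dimensions [I^-1 L M T^-3].
Q (charge) has dimensions [I T].
F (force) has dimensions [L M T^-2].

Left side: [L M T^-2]
Right side: [I^-2 L M T^-4]

The two sides have different dimensions, so the equation is NOT dimensionally consistent.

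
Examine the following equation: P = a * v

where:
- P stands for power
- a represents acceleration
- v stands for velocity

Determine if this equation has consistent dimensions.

No

P (power) has dimensions [L^2 M T^-3].
a (acceleration) has dimensions [L T^-2].
v (velocity) has dimensions [L T^-1].

Left side: [L^2 M T^-3]
Right side: [L^2 T^-3]

The two sides have different dimensions, so the equation is NOT dimensionally consistent.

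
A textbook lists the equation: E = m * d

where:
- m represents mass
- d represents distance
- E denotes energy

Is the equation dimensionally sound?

No

m (mass) has dimensions [M].
d (distance) has dimensions [L].
E (energy) has dimensions [L^2 M T^-2].

Left side: [L^2 M T^-2]
Right side: [L M]

The two sides have different dimensions, so the equation is NOT dimensionally consistent.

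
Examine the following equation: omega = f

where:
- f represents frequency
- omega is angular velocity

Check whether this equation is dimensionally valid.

Yes

f (frequency) has dimensions [T^-1].
omega (angular velocity) has dimensions [T^-1].

Left side: [T^-1]
Right side: [T^-1]

Both sides have the same dimensions, so the equation is dimensionally consistent.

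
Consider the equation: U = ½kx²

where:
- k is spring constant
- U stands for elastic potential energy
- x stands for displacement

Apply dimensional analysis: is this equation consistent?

Yes

k (spring constant) has dimensions [M T^-2].
U (elastic potential energy) has dimensions [L^2 M T^-2].
x (displacement) has dimensions [L].

Left side: [L^2 M T^-2]
Right side: [L^2 M T^-2]

Both sides have the same dimensions, so the equation is dimensionally consistent.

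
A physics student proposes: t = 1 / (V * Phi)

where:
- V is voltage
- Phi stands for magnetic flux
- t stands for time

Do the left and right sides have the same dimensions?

No

V (voltage) has dimensions [I^-1 L^2 M T^-3].
Phi (magnetic flux) has dimensions [I^-1 L^2 M T^-2].
t (time) has dimensions [T].

Left side: [T]
Right side: [I^2 L^-4 M^-2 T^5]

The two sides have different dimensions, so the equation is NOT dimensionally consistent.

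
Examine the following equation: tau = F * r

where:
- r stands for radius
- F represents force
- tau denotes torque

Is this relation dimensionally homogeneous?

Yes

r (radius) has dimensions [L].
F (force) has dimensions [L M T^-2].
tau (torque) has dimensions [L^2 M T^-2].

Left side: [L^2 M T^-2]
Right side: [L^2 M T^-2]

Both sides have the same dimensions, so the equation is dimensionally consistent.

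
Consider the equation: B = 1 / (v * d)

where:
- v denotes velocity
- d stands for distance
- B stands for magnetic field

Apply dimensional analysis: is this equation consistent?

No

v (velocity) has dimensions [L T^-1].
d (distance) has dimensions [L].
B (magnetic field) has dimensions [I^-1 M T^-2].

Left side: [I^-1 M T^-2]
Right side: [L^-2 T]

The two sides have different dimensions, so the equation is NOT dimensionally consistent.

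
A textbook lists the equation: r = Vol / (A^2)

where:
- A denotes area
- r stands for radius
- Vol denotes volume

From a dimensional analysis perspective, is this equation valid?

No

A (area) has dimensions [L^2].
r (radius) has dimensions [L].
Vol (volume) has dimensions [L^3].

Left side: [L]
Right side: [L^-1]

The two sides have different dimensions, so the equation is NOT dimensionally consistent.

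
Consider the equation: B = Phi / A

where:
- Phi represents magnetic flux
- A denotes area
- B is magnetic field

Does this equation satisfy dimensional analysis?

Yes

Phi (magnetic flux) has dimensions [I^-1 L^2 M T^-2].
A (area) has dimensions [L^2].
B (magnetic field) has dimensions [I^-1 M T^-2].

Left side: [I^-1 M T^-2]
Right side: [I^-1 M T^-2]

Both sides have the same dimensions, so the equation is dimensionally consistent.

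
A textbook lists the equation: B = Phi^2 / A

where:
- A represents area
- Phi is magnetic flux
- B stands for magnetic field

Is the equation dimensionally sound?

No

A (area) has dimensions [L^2].
Phi (magnetic flux) has dimensions [I^-1 L^2 M T^-2].
B (magnetic field) has dimensions [I^-1 M T^-2].

Left side: [I^-1 M T^-2]
Right side: [I^-2 L^2 M^2 T^-4]

The two sides have different dimensions, so the equation is NOT dimensionally consistent.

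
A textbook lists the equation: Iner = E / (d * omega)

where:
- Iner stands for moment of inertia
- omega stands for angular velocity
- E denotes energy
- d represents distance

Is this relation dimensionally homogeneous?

No

Iner (moment of inertia) has dimensions [L^2 M].
omega (angular velocity) has dimensions [T^-1].
E (energy) has dimensions [L^2 M T^-2].
d (distance) has dimensions [L].

Left side: [L^2 M]
Right side: [L M T^-1]

The two sides have different dimensions, so the equation is NOT dimensionally consistent.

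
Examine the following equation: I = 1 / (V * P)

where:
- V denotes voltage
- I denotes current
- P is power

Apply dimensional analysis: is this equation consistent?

No

V (voltage) has dimensions [I^-1 L^2 M T^-3].
I (current) has dimensions [I].
P (power) has dimensions [L^2 M T^-3].

Left side: [I]
Right side: [I L^-4 M^-2 T^6]

The two sides have different dimensions, so the equation is NOT dimensionally consistent.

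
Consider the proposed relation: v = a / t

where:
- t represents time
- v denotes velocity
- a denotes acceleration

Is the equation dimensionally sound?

No

t (time) has dimensions [T].
v (velocity) has dimensions [L T^-1].
a (acceleration) has dimensions [L T^-2].

Left side: [L T^-1]
Right side: [L T^-3]

The two sides have different dimensions, so the equation is NOT dimensionally consistent.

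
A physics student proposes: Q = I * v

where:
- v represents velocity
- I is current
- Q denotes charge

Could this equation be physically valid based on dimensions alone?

No

v (velocity) has dimensions [L T^-1].
I (current) has dimensions [I].
Q (charge) has dimensions [I T].

Left side: [I T]
Right side: [I L T^-1]

The two sides have different dimensions, so the equation is NOT dimensionally consistent.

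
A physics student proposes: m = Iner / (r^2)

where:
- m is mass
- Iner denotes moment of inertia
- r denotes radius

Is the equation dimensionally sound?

Yes

m (mass) has dimensions [M].
Iner (moment of inertia) has dimensions [L^2 M].
r (radius) has dimensions [L].

Left side: [M]
Right side: [M]

Both sides have the same dimensions, so the equation is dimensionally consistent.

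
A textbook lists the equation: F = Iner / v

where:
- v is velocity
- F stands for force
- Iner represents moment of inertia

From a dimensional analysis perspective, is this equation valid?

No

v (velocity) has dimensions [L T^-1].
F (force) has dimensions [L M T^-2].
Iner (moment of inertia) has dimensions [L^2 M].

Left side: [L M T^-2]
Right side: [L M T]

The two sides have different dimensions, so the equation is NOT dimensionally consistent.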